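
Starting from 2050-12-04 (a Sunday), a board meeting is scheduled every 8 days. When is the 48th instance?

The 48th occurrence is 47 intervals after the first: 47 × 8 = 376 days after 2050-12-04.
December has 31 days — 27 days to the end of December leaves 349.
January has 31 days (318 left).
February has 28 days (290 left).
March has 31 days (259 left).
April has 30 days (229 left).
May has 31 days (198 left).
June has 30 days (168 left).
July has 31 days (137 left).
August has 31 days (106 left).
September has 30 days (76 left).
October has 31 days (45 left).
November has 30 days (15 left).
15 days into December → 2051-12-15.

2051-12-15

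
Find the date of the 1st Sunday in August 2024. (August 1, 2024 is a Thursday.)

August 2024 begins on a Thursday, so the first Sunday is August 4 (3 days later).

4 August 2024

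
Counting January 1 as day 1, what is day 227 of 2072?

January has 31 days (227 − 31 = 196 remain).
February has 29 days (196 − 29 = 167 remain).
March has 31 days (167 − 31 = 136 remain).
April has 30 days (136 − 30 = 106 remain).
May has 31 days (106 − 31 = 75 remain).
June has 30 days (75 − 30 = 45 remain).
July has 31 days (45 − 31 = 14 remain).
14 into August → August 14.

14 August 2072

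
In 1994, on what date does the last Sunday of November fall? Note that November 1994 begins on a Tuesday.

November 27, 1994

November 1994 begins on a Tuesday, so the first Sunday is November 6 (5 days later).
November 1994 has 30 days. Adding weeks: 6, 13, 20, 27 — the last one ≤ 30 is the 27th.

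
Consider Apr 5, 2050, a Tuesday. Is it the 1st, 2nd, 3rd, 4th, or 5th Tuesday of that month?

Day 5 falls in week ⌈5/7⌉ of the month.
Days 1–7 hold the 1st Tuesday, 8–14 the 2nd, 15–21 the 3rd, 22–28 the 4th, 29–31 the 5th.
5 is in the range for the 1st.

1st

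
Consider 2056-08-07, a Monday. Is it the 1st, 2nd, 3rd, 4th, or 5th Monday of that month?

1st

Day 7 falls in week ⌈7/7⌉ of the month.
Days 1–7 hold the 1st Monday, 8–14 the 2nd, 15–21 the 3rd, 22–28 the 4th, 29–31 the 5th.
7 is in the range for the 1st.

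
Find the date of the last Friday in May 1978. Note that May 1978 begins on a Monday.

May 26, 1978

May 1978 begins on a Monday, so the first Friday is May 5 (4 days later).
May 1978 has 31 days. Adding weeks: 5, 12, 19, 26 — the last one ≤ 31 is the 26th.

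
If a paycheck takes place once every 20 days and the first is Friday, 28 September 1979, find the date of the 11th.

15 April 1980

The 11th occurrence is 10 intervals after the first: 10 × 20 = 200 days after 28 September 1979.
September has 30 days — 2 days to the end of September leaves 198.
October has 31 days (167 left).
November has 30 days (137 left).
December has 31 days (106 left).
January has 31 days (75 left).
February has 29 days (46 left).
March has 31 days (15 left).
15 days into April → 15 April 1980.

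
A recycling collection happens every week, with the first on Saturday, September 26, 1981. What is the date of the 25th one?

The 25th occurrence is 24 intervals after the first: 24 × 7 = 168 days after September 26, 1981.
September has 30 days — 4 days to the end of September leaves 164.
October has 31 days (133 left).
November has 30 days (103 left).
December has 31 days (72 left).
January has 31 days (41 left).
February has 28 days (13 left).
13 days into March → March 13, 1982.

March 13, 1982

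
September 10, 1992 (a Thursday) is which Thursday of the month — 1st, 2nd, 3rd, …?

2nd

Day 10 falls in week ⌈10/7⌉ of the month.
Days 1–7 hold the 1st Thursday, 8–14 the 2nd, 15–21 the 3rd, 22–28 the 4th, 29–31 the 5th.
10 is in the range for the 2nd.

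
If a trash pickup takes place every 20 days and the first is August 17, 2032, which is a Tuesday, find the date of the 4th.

October 16, 2032

The 4th occurrence is 3 intervals after the first: 3 × 20 = 60 days after August 17, 2032.
August has 31 days — 14 days to the end of August leaves 46.
September has 30 days (16 left).
16 days into October → October 16, 2032.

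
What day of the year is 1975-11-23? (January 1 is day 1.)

Days in months before November: 31 + 28 + 31 + 30 + 31 + 30 + 31 + 31 + 30 + 31 = 304.
Plus 23 days into November → day 327.

327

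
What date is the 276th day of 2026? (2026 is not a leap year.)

Oct 3, 2026

Jan has 31 days (276 − 31 = 245 remain).
Feb has 28 days (245 − 28 = 217 remain).
Mar has 31 days (217 − 31 = 186 remain).
Apr has 30 days (186 − 30 = 156 remain).
May has 31 days (156 − 31 = 125 remain).
Jun has 30 days (125 − 30 = 95 remain).
Jul has 31 days (95 − 31 = 64 remain).
Aug has 31 days (64 − 31 = 33 remain).
Sep has 30 days (33 − 30 = 3 remain).
3 into Oct → Oct 3.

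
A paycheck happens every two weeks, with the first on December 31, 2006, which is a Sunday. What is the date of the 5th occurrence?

February 25, 2007

The 5th occurrence is 4 intervals after the first: 4 × 14 = 56 days after December 31, 2006.
December has 31 days — 0 days to the end of December leaves 56.
January has 31 days (25 left).
25 days into February → February 25, 2007.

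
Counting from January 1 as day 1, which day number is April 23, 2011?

113

Days in months before April: 31 + 28 + 31 = 90.
Plus 23 days into April → day 113.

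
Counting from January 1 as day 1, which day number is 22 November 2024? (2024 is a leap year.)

Days in months before November: 31 + 29 + 31 + 30 + 31 + 30 + 31 + 31 + 30 + 31 = 305.
Plus 22 days into November → day 327.

327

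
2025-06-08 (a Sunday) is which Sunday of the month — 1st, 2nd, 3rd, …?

2nd

Day 8 falls in week ⌈8/7⌉ of the month.
Days 1–7 hold the 1st Sunday, 8–14 the 2nd, 15–21 the 3rd, 22–28 the 4th, 29–31 the 5th.
8 is in the range for the 2nd.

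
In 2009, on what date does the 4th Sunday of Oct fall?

Oct 25, 2009

Oct 2009 begins on a Thursday, so the first Sunday is Oct 4 (3 days later).
The 4th Sunday is 3 weeks later: 4 + 21 = 25.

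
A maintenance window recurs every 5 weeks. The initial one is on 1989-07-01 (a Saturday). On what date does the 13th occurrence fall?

The 13th occurrence is 12 intervals after the first: 12 × 35 = 420 days after 1989-07-01.
July has 31 days — 30 days to the end of July leaves 390.
August has 31 days (359 left).
September has 30 days (329 left).
October has 31 days (298 left).
November has 30 days (268 left).
December has 31 days (237 left).
January has 31 days (206 left).
February has 28 days (178 left).
March has 31 days (147 left).
April has 30 days (117 left).
May has 31 days (86 left).
June has 30 days (56 left).
July has 31 days (25 left).
25 days into August → 1990-08-25.

1990-08-25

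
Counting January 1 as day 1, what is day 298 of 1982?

October 25, 1982

January has 31 days (298 − 31 = 267 remain).
February has 28 days (267 − 28 = 239 remain).
March has 31 days (239 − 31 = 208 remain).
April has 30 days (208 − 30 = 178 remain).
May has 31 days (178 − 31 = 147 remain).
June has 30 days (147 − 30 = 117 remain).
July has 31 days (117 − 31 = 86 remain).
August has 31 days (86 − 31 = 55 remain).
September has 30 days (55 − 30 = 25 remain).
25 into October → October 25.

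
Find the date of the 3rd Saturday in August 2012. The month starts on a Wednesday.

2012-08-18

August 2012 begins on a Wednesday, so the first Saturday is August 4 (3 days later).
The 3rd Saturday is 2 weeks later: 4 + 14 = 18.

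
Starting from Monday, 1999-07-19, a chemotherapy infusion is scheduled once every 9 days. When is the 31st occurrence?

2000-04-14

The 31st occurrence is 30 intervals after the first: 30 × 9 = 270 days after 1999-07-19.
July has 31 days — 12 days to the end of July leaves 258.
August has 31 days (227 left).
September has 30 days (197 left).
October has 31 days (166 left).
November has 30 days (136 left).
December has 31 days (105 left).
January has 31 days (74 left).
February has 29 days (45 left).
March has 31 days (14 left).
14 days into April → 2000-04-14.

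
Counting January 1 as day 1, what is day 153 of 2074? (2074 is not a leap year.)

2 June 2074

January has 31 days (153 − 31 = 122 remain).
February has 28 days (122 − 28 = 94 remain).
March has 31 days (94 − 31 = 63 remain).
April has 30 days (63 − 30 = 33 remain).
May has 31 days (33 − 31 = 2 remain).
2 into June → June 2.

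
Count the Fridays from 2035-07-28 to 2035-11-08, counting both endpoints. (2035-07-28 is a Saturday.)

2035-07-28 is a Saturday; the first Friday on or after it is 2035-08-03 (6 days later).
From 2035-08-03 to 2035-11-08: 28 + 30 + 31 + 8 = 97 days (rest of August, September, October, November).
97 ÷ 7 = 13 full weeks with remainder 6, so 13 more Fridays after the first → 14.

14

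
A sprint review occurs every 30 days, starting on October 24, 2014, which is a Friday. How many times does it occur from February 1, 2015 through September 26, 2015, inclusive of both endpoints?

8

Occurrences land 30·i days after October 24, 2014 for i = 0, 1, 2, …
February 1, 2015 is 100 days after the start; 100 ÷ 30 = 3 remainder 10; since the remainder is 10, round up to i = 4. First occurrence in the window: #5 on February 21, 2015 (4×30 = 120 days in).
September 26, 2015 is 337 days after the start; 337 ÷ 30 = 11 remainder 7. Last occurrence in the window: #12 on September 19, 2015.
Occurrences #5 through #12: 8 in total.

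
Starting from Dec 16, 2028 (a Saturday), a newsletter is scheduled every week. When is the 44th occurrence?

The 44th occurrence is 43 intervals after the first: 43 × 7 = 301 days after Dec 16, 2028.
Dec has 31 days — 15 days to the end of Dec leaves 286.
Jan has 31 days (255 left).
Feb has 28 days (227 left).
Mar has 31 days (196 left).
Apr has 30 days (166 left).
May has 31 days (135 left).
Jun has 30 days (105 left).
Jul has 31 days (74 left).
Aug has 31 days (43 left).
Sep has 30 days (13 left).
13 days into Oct → Oct 13, 2029.

Oct 13, 2029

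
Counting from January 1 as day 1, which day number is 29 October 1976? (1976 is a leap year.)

Days in months before October: 31 + 29 + 31 + 30 + 31 + 30 + 31 + 31 + 30 = 274.
Plus 29 days into October → day 303.

303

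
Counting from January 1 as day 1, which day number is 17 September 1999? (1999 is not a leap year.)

Days in months before September: 31 + 28 + 31 + 30 + 31 + 30 + 31 + 31 = 243.
Plus 17 days into September → day 260.

260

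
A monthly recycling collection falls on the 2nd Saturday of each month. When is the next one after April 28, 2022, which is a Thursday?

April 2022 starts on a Friday; its first Saturday is the 2nd, so the 2nd Saturday is the 9th — April 9, 2022.
That is not after April 28, 2022, so look at May 2022.
May 2022 starts on a Sunday; its first Saturday is the 7th, so the 2nd Saturday is the 14th — May 14, 2022.

May 14, 2022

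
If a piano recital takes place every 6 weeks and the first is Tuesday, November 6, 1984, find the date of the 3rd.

The 3rd occurrence is 2 intervals after the first: 2 × 42 = 84 days after November 6, 1984.
November has 30 days — 24 days to the end of November leaves 60.
December has 31 days (29 left).
29 days into January → January 29, 1985.

January 29, 1985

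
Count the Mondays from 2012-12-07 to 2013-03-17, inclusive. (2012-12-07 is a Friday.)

14

2012-12-07 is a Friday; the first Monday on or after it is 2012-12-10 (3 days later).
From 2012-12-10 to 2013-03-17: 21 + 31 + 28 + 17 = 97 days (rest of December, January, February, March).
97 ÷ 7 = 13 full weeks with remainder 6, so 13 more Mondays after the first → 14.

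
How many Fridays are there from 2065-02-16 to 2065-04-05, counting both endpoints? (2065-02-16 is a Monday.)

7

2065-02-16 is a Monday; the first Friday on or after it is 2065-02-20 (4 days later).
From 2065-02-20 to 2065-04-05: 8 + 31 + 5 = 44 days (rest of February, March, April).
44 ÷ 7 = 6 full weeks with remainder 2, so 6 more Fridays after the first → 7.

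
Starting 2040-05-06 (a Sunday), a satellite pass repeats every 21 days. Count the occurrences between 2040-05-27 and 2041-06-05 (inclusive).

Occurrences land 21·i days after 2040-05-06 for i = 0, 1, 2, …
2040-05-27 is 21 days after the start; 21 ÷ 21 = 1 remainder 0. First occurrence in the window: #2 on 2040-05-27 (1×21 = 21 days in).
2041-06-05 is 395 days after the start; 395 ÷ 21 = 18 remainder 17. Last occurrence in the window: #19 on 2041-05-19.
Occurrences #2 through #19: 18 in total.

18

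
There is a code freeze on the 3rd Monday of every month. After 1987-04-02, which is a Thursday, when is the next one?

April 1987 starts on a Wednesday; its first Monday is the 6th, so the 3rd Monday is the 20th — 1987-04-20.
1987-04-20 is after 1987-04-02, so that is the next one.

1987-04-20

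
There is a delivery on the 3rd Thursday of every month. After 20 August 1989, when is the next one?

21 September 1989

August 1989 starts on a Tuesday; its first Thursday is the 3rd, so the 3rd Thursday is the 17th — 17 August 1989.
That is not after 20 August 1989, so look at September 1989.
September 1989 starts on a Friday; its first Thursday is the 7th, so the 3rd Thursday is the 21st — 21 September 1989.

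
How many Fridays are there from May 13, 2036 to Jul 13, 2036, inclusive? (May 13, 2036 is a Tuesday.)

9

May 13, 2036 is a Tuesday; the first Friday on or after it is May 16, 2036 (3 days later).
From May 16, 2036 to Jul 13, 2036: 15 + 30 + 13 = 58 days (rest of May, Jun, Jul).
58 ÷ 7 = 8 full weeks with remainder 2, so 8 more Fridays after the first → 9.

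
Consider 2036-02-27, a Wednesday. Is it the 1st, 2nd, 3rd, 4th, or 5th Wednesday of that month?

4th

Day 27 falls in week ⌈27/7⌉ of the month.
Days 1–7 hold the 1st Wednesday, 8–14 the 2nd, 15–21 the 3rd, 22–28 the 4th, 29–31 the 5th.
27 is in the range for the 4th.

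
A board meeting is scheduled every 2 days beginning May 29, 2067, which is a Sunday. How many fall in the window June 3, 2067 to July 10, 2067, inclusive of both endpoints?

19

Occurrences land 2·i days after May 29, 2067 for i = 0, 1, 2, …
June 3, 2067 is 5 days after the start; 5 ÷ 2 = 2 remainder 1; since the remainder is 1, round up to i = 3. First occurrence in the window: #4 on June 4, 2067 (3×2 = 6 days in).
July 10, 2067 is 42 days after the start; 42 ÷ 2 = 21 remainder 0. Last occurrence in the window: #22 on July 10, 2067.
Occurrences #4 through #22: 19 in total.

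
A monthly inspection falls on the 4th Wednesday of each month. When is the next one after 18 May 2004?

26 May 2004

May 2004 starts on a Saturday; its first Wednesday is the 5th, so the 4th Wednesday is the 26th — 26 May 2004.
26 May 2004 is after 18 May 2004, so that is the next one.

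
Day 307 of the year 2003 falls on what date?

January has 31 days (307 − 31 = 276 remain).
February has 28 days (276 − 28 = 248 remain).
March has 31 days (248 − 31 = 217 remain).
April has 30 days (217 − 30 = 187 remain).
May has 31 days (187 − 31 = 156 remain).
June has 30 days (156 − 30 = 126 remain).
July has 31 days (126 − 31 = 95 remain).
August has 31 days (95 − 31 = 64 remain).
September has 30 days (64 − 30 = 34 remain).
October has 31 days (34 − 31 = 3 remain).
3 into November → November 3.

November 3, 2003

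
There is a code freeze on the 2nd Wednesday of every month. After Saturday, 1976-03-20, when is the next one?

March 1976 starts on a Monday; its first Wednesday is the 3rd, so the 2nd Wednesday is the 10th — 1976-03-10.
That is not after 1976-03-20, so look at April 1976.
April 1976 starts on a Thursday; its first Wednesday is the 7th, so the 2nd Wednesday is the 14th — 1976-04-14.

1976-04-14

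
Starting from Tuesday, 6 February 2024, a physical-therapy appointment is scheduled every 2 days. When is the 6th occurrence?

16 February 2024

The 6th occurrence is 5 intervals after the first: 5 × 2 = 10 days after 6 February 2024.
10 days later is 16 February 2024.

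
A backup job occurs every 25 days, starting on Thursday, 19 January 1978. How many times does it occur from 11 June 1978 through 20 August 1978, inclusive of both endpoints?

Occurrences land 25·i days after 19 January 1978 for i = 0, 1, 2, …
11 June 1978 is 143 days after the start; 143 ÷ 25 = 5 remainder 18; since the remainder is 18, round up to i = 6. First occurrence in the window: #7 on 18 June 1978 (6×25 = 150 days in).
20 August 1978 is 213 days after the start; 213 ÷ 25 = 8 remainder 13. Last occurrence in the window: #9 on 7 August 1978.
Occurrences #7 through #9: 3 in total.

3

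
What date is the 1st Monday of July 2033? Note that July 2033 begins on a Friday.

July 4, 2033

July 2033 begins on a Friday, so the first Monday is July 4 (3 days later).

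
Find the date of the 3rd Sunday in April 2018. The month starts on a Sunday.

April 2018 begins on a Sunday, so the first Sunday is April 1.
The 3rd Sunday is 2 weeks later: 1 + 14 = 15.

2018-04-15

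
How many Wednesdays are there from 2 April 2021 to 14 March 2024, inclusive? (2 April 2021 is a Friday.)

2 April 2021 is a Friday; the first Wednesday on or after it is 7 April 2021 (5 days later).
From 7 April 2021 to 14 March 2024: 268 + 365 + 365 + 74 = 1072 days (rest of 2021, 2022, 2023, to 14 March 2024 in 2024).
1072 ÷ 7 = 153 full weeks with remainder 1, so 153 more Wednesdays after the first → 154.

154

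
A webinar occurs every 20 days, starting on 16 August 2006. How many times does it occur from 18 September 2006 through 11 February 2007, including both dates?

7

Occurrences land 20·i days after 16 August 2006 for i = 0, 1, 2, …
18 September 2006 is 33 days after the start; 33 ÷ 20 = 1 remainder 13; since the remainder is 13, round up to i = 2. First occurrence in the window: #3 on 25 September 2006 (2×20 = 40 days in).
11 February 2007 is 179 days after the start; 179 ÷ 20 = 8 remainder 19. Last occurrence in the window: #9 on 23 January 2007.
Occurrences #3 through #9: 7 in total.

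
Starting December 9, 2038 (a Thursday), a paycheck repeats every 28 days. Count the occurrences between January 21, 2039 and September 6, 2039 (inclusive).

8

Occurrences land 28·i days after December 9, 2038 for i = 0, 1, 2, …
January 21, 2039 is 43 days after the start; 43 ÷ 28 = 1 remainder 15; since the remainder is 15, round up to i = 2. First occurrence in the window: #3 on February 3, 2039 (2×28 = 56 days in).
September 6, 2039 is 271 days after the start; 271 ÷ 28 = 9 remainder 19. Last occurrence in the window: #10 on August 18, 2039.
Occurrences #3 through #10: 8 in total.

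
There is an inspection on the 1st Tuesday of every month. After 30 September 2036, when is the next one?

7 October 2036

September 2036 starts on a Monday, so its 1st Tuesday is 2 September 2036 (1 day in).
That is not after 30 September 2036, so look at October 2036.
October 2036 starts on a Wednesday, so its 1st Tuesday is 7 October 2036 (6 days in).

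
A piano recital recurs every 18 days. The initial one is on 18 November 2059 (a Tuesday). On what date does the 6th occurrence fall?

16 February 2060

The 6th occurrence is 5 intervals after the first: 5 × 18 = 90 days after 18 November 2059.
November has 30 days — 12 days to the end of November leaves 78.
December has 31 days (47 left).
January has 31 days (16 left).
16 days into February → 16 February 2060.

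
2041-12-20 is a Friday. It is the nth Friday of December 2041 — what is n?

3rd

Day 20 falls in week ⌈20/7⌉ of the month.
Days 1–7 hold the 1st Friday, 8–14 the 2nd, 15–21 the 3rd, 22–28 the 4th, 29–31 the 5th.
20 is in the range for the 3rd.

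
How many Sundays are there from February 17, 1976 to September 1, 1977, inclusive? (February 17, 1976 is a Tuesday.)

80

February 17, 1976 is a Tuesday; the first Sunday on or after it is February 22, 1976 (5 days later).
From February 22, 1976 to September 1, 1977: 313 + 244 = 557 days (rest of 1976, to September 1, 1977 in 1977).
557 ÷ 7 = 79 full weeks with remainder 4, so 79 more Sundays after the first → 80.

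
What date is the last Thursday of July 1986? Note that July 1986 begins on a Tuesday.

1986-07-31

July 1986 begins on a Tuesday, so the first Thursday is July 3 (2 days later).
July 1986 has 31 days. Adding weeks: 3, 10, 17, 24, 31 — the last one ≤ 31 is the 31st.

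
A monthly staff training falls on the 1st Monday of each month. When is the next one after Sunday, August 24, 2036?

August 2036 starts on a Friday, so its 1st Monday is August 4, 2036 (3 days in).
That is not after August 24, 2036, so look at September 2036.
September 2036 starts on a Monday, so its 1st Monday is September 1, 2036.

September 1, 2036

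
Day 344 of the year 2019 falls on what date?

2019-12-10

January has 31 days (344 − 31 = 313 remain).
February has 28 days (313 − 28 = 285 remain).
March has 31 days (285 − 31 = 254 remain).
April has 30 days (254 − 30 = 224 remain).
May has 31 days (224 − 31 = 193 remain).
June has 30 days (193 − 30 = 163 remain).
July has 31 days (163 − 31 = 132 remain).
August has 31 days (132 − 31 = 101 remain).
September has 30 days (101 − 30 = 71 remain).
October has 31 days (71 − 31 = 40 remain).
November has 30 days (40 − 30 = 10 remain).
10 into December → December 10.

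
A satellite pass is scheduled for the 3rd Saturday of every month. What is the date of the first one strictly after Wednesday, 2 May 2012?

May 2012 starts on a Tuesday; its first Saturday is the 5th, so the 3rd Saturday is the 19th — 19 May 2012.
19 May 2012 is after 2 May 2012, so that is the next one.

19 May 2012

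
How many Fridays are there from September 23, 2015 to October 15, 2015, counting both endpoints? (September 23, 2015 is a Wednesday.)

3

September 23, 2015 is a Wednesday; the first Friday on or after it is September 25, 2015 (2 days later).
From September 25, 2015 to October 15, 2015: 5 + 15 = 20 days (rest of September, October).
20 ÷ 7 = 2 full weeks with remainder 6, so 2 more Fridays after the first → 3.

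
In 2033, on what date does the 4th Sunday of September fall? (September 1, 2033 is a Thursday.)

September 25, 2033

September 2033 begins on a Thursday, so the first Sunday is September 4 (3 days later).
The 4th Sunday is 3 weeks later: 4 + 21 = 25.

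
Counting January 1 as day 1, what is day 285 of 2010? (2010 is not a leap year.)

January has 31 days (285 − 31 = 254 remain).
February has 28 days (254 − 28 = 226 remain).
March has 31 days (226 − 31 = 195 remain).
April has 30 days (195 − 30 = 165 remain).
May has 31 days (165 − 31 = 134 remain).
June has 30 days (134 − 30 = 104 remain).
July has 31 days (104 − 31 = 73 remain).
August has 31 days (73 − 31 = 42 remain).
September has 30 days (42 − 30 = 12 remain).
12 into October → October 12.

October 12, 2010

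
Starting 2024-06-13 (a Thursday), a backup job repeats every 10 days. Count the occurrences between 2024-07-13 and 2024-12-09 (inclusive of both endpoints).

Occurrences land 10·i days after 2024-06-13 for i = 0, 1, 2, …
2024-07-13 is 30 days after the start; 30 ÷ 10 = 3 remainder 0. First occurrence in the window: #4 on 2024-07-13 (3×10 = 30 days in).
2024-12-09 is 179 days after the start; 179 ÷ 10 = 17 remainder 9. Last occurrence in the window: #18 on 2024-11-30.
Occurrences #4 through #18: 15 in total.

15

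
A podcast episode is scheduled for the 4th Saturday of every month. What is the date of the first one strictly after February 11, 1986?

February 22, 1986

February 1986 starts on a Saturday; its first Saturday is the 1st, so the 4th Saturday is the 22nd — February 22, 1986.
February 22, 1986 is after February 11, 1986, so that is the next one.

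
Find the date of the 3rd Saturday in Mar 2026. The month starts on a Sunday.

Mar 21, 2026

Mar 2026 begins on a Sunday, so the first Saturday is Mar 7 (6 days later).
The 3rd Saturday is 2 weeks later: 7 + 14 = 21.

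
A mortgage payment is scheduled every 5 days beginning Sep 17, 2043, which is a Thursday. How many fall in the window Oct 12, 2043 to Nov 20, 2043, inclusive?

8

Occurrences land 5·i days after Sep 17, 2043 for i = 0, 1, 2, …
Oct 12, 2043 is 25 days after the start; 25 ÷ 5 = 5 remainder 0. First occurrence in the window: #6 on Oct 12, 2043 (5×5 = 25 days in).
Nov 20, 2043 is 64 days after the start; 64 ÷ 5 = 12 remainder 4. Last occurrence in the window: #13 on Nov 16, 2043.
Occurrences #6 through #13: 8 in total.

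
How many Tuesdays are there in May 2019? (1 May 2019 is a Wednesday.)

1 May 2019 is a Wednesday; the first Tuesday on or after it is 7 May 2019 (6 days later).
From 7 May 2019 to 31 May 2019 is 31 − 7 = 24 days.
24 ÷ 7 = 3 full weeks with remainder 3, so 3 more Tuesdays after the first → 4.

4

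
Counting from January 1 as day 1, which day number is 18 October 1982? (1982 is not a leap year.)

291

Days in months before October: 31 + 28 + 31 + 30 + 31 + 30 + 31 + 31 + 30 = 273.
Plus 18 days into October → day 291.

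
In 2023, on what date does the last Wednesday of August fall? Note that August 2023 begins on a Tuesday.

August 2023 begins on a Tuesday, so the first Wednesday is August 2 (1 day later).
August 2023 has 31 days. Adding weeks: 2, 9, 16, 23, 30 — the last one ≤ 31 is the 30th.

2023-08-30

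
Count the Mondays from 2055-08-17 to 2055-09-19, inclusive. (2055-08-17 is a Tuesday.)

4

2055-08-17 is a Tuesday; the first Monday on or after it is 2055-08-23 (6 days later).
From 2055-08-23 to 2055-09-19: 8 + 19 = 27 days (rest of August, September).
27 ÷ 7 = 3 full weeks with remainder 6, so 3 more Mondays after the first → 4.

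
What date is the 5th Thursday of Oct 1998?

The first Thursday of Oct 1998 is Oct 1.
The 5th Thursday is 4 weeks later: 1 + 28 = 29.

Oct 29, 1998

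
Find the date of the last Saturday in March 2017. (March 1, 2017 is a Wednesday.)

March 2017 begins on a Wednesday, so the first Saturday is March 4 (3 days later).
March 2017 has 31 days. Adding weeks: 4, 11, 18, 25 — the last one ≤ 31 is the 25th.

2017-03-25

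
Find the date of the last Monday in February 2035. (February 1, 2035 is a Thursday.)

February 2035 begins on a Thursday, so the first Monday is February 5 (4 days later).
February 2035 has 28 days. Adding weeks: 5, 12, 19, 26 — the last one ≤ 28 is the 26th.

February 26, 2035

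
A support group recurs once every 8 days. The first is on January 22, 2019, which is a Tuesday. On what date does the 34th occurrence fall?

The 34th occurrence is 33 intervals after the first: 33 × 8 = 264 days after January 22, 2019.
January has 31 days — 9 days to the end of January leaves 255.
February has 28 days (227 left).
March has 31 days (196 left).
April has 30 days (166 left).
May has 31 days (135 left).
June has 30 days (105 left).
July has 31 days (74 left).
August has 31 days (43 left).
September has 30 days (13 left).
13 days into October → October 13, 2019.

October 13, 2019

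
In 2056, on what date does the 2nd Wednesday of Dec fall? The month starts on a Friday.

Dec 13, 2056

Dec 2056 begins on a Friday, so the first Wednesday is Dec 6 (5 days later).
The 2nd Wednesday is 1 weeks later: 6 + 7 = 13.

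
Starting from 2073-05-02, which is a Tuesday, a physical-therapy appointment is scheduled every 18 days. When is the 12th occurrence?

The 12th occurrence is 11 intervals after the first: 11 × 18 = 198 days after 2073-05-02.
May has 31 days — 29 days to the end of May leaves 169.
June has 30 days (139 left).
July has 31 days (108 left).
August has 31 days (77 left).
September has 30 days (47 left).
October has 31 days (16 left).
16 days into November → 2073-11-16.

2073-11-16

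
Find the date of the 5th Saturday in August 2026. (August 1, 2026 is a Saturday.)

August 2026 begins on a Saturday, so the first Saturday is August 1.
The 5th Saturday is 4 weeks later: 1 + 28 = 29.

August 29, 2026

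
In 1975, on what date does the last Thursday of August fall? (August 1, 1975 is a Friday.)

August 1975 begins on a Friday, so the first Thursday is August 7 (6 days later).
August 1975 has 31 days. Adding weeks: 7, 14, 21, 28 — the last one ≤ 31 is the 28th.

August 28, 1975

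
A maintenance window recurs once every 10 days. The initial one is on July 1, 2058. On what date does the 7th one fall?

August 30, 2058

The 7th occurrence is 6 intervals after the first: 6 × 10 = 60 days after July 1, 2058.
July has 31 days — 30 days to the end of July leaves 30.
30 days into August → August 30, 2058.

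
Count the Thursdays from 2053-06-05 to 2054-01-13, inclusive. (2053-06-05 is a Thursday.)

32

2053-06-05 is a Thursday; the first Thursday on or after it is 2053-06-05.
From 2053-06-05 to 2054-01-13: 25 + 31 + 31 + 30 + 31 + 30 + 31 + 13 = 222 days (rest of June, July, August, September, October, November, December, January).
222 ÷ 7 = 31 full weeks with remainder 5, so 31 more Thursdays after the first → 32.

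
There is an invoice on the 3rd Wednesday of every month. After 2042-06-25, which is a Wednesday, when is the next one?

2042-07-16

June 2042 starts on a Sunday; its first Wednesday is the 4th, so the 3rd Wednesday is the 18th — 2042-06-18.
That is not after 2042-06-25, so look at July 2042.
July 2042 starts on a Tuesday; its first Wednesday is the 2nd, so the 3rd Wednesday is the 16th — 2042-07-16.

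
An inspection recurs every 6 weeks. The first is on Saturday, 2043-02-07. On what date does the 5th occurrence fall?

2043-07-25

The 5th occurrence is 4 intervals after the first: 4 × 42 = 168 days after 2043-02-07.
February has 28 days — 21 days to the end of February leaves 147.
March has 31 days (116 left).
April has 30 days (86 left).
May has 31 days (55 left).
June has 30 days (25 left).
25 days into July → 2043-07-25.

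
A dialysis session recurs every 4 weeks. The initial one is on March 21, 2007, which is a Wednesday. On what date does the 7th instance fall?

The 7th occurrence is 6 intervals after the first: 6 × 28 = 168 days after March 21, 2007.
March has 31 days — 10 days to the end of March leaves 158.
April has 30 days (128 left).
May has 31 days (97 left).
June has 30 days (67 left).
July has 31 days (36 left).
August has 31 days (5 left).
5 days into September → September 5, 2007.

September 5, 2007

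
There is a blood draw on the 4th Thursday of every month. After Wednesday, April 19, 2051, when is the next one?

April 27, 2051

April 2051 starts on a Saturday; its first Thursday is the 6th, so the 4th Thursday is the 27th — April 27, 2051.
April 27, 2051 is after April 19, 2051, so that is the next one.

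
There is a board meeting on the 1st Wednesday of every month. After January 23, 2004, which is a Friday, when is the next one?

January 2004 starts on a Thursday, so its 1st Wednesday is January 7, 2004 (6 days in).
That is not after January 23, 2004, so look at February 2004.
February 2004 starts on a Sunday, so its 1st Wednesday is February 4, 2004 (3 days in).

February 4, 2004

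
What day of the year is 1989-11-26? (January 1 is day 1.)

330

Days in months before November: 31 + 28 + 31 + 30 + 31 + 30 + 31 + 31 + 30 + 31 = 304.
Plus 26 days into November → day 330.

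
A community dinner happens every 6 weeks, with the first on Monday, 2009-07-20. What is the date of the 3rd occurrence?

2009-10-12

The 3rd occurrence is 2 intervals after the first: 2 × 42 = 84 days after 2009-07-20.
July has 31 days — 11 days to the end of July leaves 73.
August has 31 days (42 left).
September has 30 days (12 left).
12 days into October → 2009-10-12.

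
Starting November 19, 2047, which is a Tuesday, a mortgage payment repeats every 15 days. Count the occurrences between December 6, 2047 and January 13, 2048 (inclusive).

Occurrences land 15·i days after November 19, 2047 for i = 0, 1, 2, …
December 6, 2047 is 17 days after the start; 17 ÷ 15 = 1 remainder 2; since the remainder is 2, round up to i = 2. First occurrence in the window: #3 on December 19, 2047 (2×15 = 30 days in).
January 13, 2048 is 55 days after the start; 55 ÷ 15 = 3 remainder 10. Last occurrence in the window: #4 on January 3, 2048.
Occurrences #3 through #4: 2 in total.

2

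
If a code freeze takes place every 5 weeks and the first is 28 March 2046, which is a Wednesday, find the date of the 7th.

The 7th occurrence is 6 intervals after the first: 6 × 35 = 210 days after 28 March 2046.
March has 31 days — 3 days to the end of March leaves 207.
April has 30 days (177 left).
May has 31 days (146 left).
June has 30 days (116 left).
July has 31 days (85 left).
August has 31 days (54 left).
September has 30 days (24 left).
24 days into October → 24 October 2046.

24 October 2046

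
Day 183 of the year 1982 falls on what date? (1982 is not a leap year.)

January has 31 days (183 − 31 = 152 remain).
February has 28 days (152 − 28 = 124 remain).
March has 31 days (124 − 31 = 93 remain).
April has 30 days (93 − 30 = 63 remain).
May has 31 days (63 − 31 = 32 remain).
June has 30 days (32 − 30 = 2 remain).
2 into July → July 2.

1982-07-02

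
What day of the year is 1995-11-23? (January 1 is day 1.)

Days in months before November: 31 + 28 + 31 + 30 + 31 + 30 + 31 + 31 + 30 + 31 = 304.
Plus 23 days into November → day 327.

327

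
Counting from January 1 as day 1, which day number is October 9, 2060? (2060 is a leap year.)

283

Days in months before October: 31 + 29 + 31 + 30 + 31 + 30 + 31 + 31 + 30 = 274.
Plus 9 days into October → day 283.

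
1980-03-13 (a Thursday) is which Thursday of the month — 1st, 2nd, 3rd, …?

2nd

Day 13 falls in week ⌈13/7⌉ of the month.
Days 1–7 hold the 1st Thursday, 8–14 the 2nd, 15–21 the 3rd, 22–28 the 4th, 29–31 the 5th.
13 is in the range for the 2nd.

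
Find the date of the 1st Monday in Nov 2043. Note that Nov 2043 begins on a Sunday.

Nov 2043 begins on a Sunday, so the first Monday is Nov 2 (1 day later).

Nov 2, 2043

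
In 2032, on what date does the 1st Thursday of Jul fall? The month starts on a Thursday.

Jul 2032 begins on a Thursday, so the first Thursday is Jul 1.

Jul 1, 2032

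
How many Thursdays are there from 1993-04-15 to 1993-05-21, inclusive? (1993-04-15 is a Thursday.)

6

1993-04-15 is a Thursday; the first Thursday on or after it is 1993-04-15.
From 1993-04-15 to 1993-05-21: 15 + 21 = 36 days (rest of April, May).
36 ÷ 7 = 5 full weeks with remainder 1, so 5 more Thursdays after the first → 6.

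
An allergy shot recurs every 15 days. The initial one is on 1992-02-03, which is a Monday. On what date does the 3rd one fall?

1992-03-04

The 3rd occurrence is 2 intervals after the first: 2 × 15 = 30 days after 1992-02-03.
February has 29 days — 26 days to the end of February leaves 4.
4 days into March → 1992-03-04.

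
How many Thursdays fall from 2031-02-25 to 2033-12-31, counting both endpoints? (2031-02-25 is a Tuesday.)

2031-02-25 is a Tuesday; the first Thursday on or after it is 2031-02-27 (2 days later).
From 2031-02-27 to 2033-12-31: 307 + 366 + 365 = 1038 days (rest of 2031, 2032, to 2033-12-31 in 2033).
1038 ÷ 7 = 148 full weeks with remainder 2, so 148 more Thursdays after the first → 149.

149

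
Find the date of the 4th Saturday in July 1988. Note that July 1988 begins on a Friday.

July 1988 begins on a Friday, so the first Saturday is July 2 (1 day later).
The 4th Saturday is 3 weeks later: 2 + 21 = 23.

1988-07-23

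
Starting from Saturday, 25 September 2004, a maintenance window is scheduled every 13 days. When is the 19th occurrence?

The 19th occurrence is 18 intervals after the first: 18 × 13 = 234 days after 25 September 2004.
September has 30 days — 5 days to the end of September leaves 229.
October has 31 days (198 left).
November has 30 days (168 left).
December has 31 days (137 left).
January has 31 days (106 left).
February has 28 days (78 left).
March has 31 days (47 left).
April has 30 days (17 left).
17 days into May → 17 May 2005.

17 May 2005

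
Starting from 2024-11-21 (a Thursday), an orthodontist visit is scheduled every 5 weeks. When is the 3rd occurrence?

2025-01-30

The 3rd occurrence is 2 intervals after the first: 2 × 35 = 70 days after 2024-11-21.
November has 30 days — 9 days to the end of November leaves 61.
December has 31 days (30 left).
30 days into January → 2025-01-30.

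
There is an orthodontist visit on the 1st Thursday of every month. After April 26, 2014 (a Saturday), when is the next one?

May 1, 2014

April 2014 starts on a Tuesday, so its 1st Thursday is April 3, 2014 (2 days in).
That is not after April 26, 2014, so look at May 2014.
May 2014 starts on a Thursday, so its 1st Thursday is May 1, 2014.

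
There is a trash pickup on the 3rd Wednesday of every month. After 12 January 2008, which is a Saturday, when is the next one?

January 2008 starts on a Tuesday; its first Wednesday is the 2nd, so the 3rd Wednesday is the 16th — 16 January 2008.
16 January 2008 is after 12 January 2008, so that is the next one.

16 January 2008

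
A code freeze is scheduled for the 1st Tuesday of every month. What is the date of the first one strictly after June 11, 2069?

June 2069 starts on a Saturday, so its 1st Tuesday is June 4, 2069 (3 days in).
That is not after June 11, 2069, so look at July 2069.
July 2069 starts on a Monday, so its 1st Tuesday is July 2, 2069 (1 day in).

July 2, 2069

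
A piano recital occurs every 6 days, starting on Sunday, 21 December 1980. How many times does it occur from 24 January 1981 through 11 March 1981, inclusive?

8

Occurrences land 6·i days after 21 December 1980 for i = 0, 1, 2, …
24 January 1981 is 34 days after the start; 34 ÷ 6 = 5 remainder 4; since the remainder is 4, round up to i = 6. First occurrence in the window: #7 on 26 January 1981 (6×6 = 36 days in).
11 March 1981 is 80 days after the start; 80 ÷ 6 = 13 remainder 2. Last occurrence in the window: #14 on 9 March 1981.
Occurrences #7 through #14: 8 in total.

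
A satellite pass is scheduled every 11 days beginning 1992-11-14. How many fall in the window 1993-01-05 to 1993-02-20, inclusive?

4

Occurrences land 11·i days after 1992-11-14 for i = 0, 1, 2, …
1993-01-05 is 52 days after the start; 52 ÷ 11 = 4 remainder 8; since the remainder is 8, round up to i = 5. First occurrence in the window: #6 on 1993-01-08 (5×11 = 55 days in).
1993-02-20 is 98 days after the start; 98 ÷ 11 = 8 remainder 10. Last occurrence in the window: #9 on 1993-02-10.
Occurrences #6 through #9: 4 in total.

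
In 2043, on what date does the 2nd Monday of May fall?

The first Monday of May 2043 is May 4.
The 2nd Monday is 1 weeks later: 4 + 7 = 11.

11 May 2043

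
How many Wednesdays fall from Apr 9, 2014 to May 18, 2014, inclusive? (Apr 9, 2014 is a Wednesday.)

6

Apr 9, 2014 is a Wednesday; the first Wednesday on or after it is Apr 9, 2014.
From Apr 9, 2014 to May 18, 2014: 21 + 18 = 39 days (rest of Apr, May).
39 ÷ 7 = 5 full weeks with remainder 4, so 5 more Wednesdays after the first → 6.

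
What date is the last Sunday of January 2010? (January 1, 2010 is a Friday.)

January 2010 begins on a Friday, so the first Sunday is January 3 (2 days later).
January 2010 has 31 days. Adding weeks: 3, 10, 17, 24, 31 — the last one ≤ 31 is the 31st.

2010-01-31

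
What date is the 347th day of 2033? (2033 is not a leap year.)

January has 31 days (347 − 31 = 316 remain).
February has 28 days (316 − 28 = 288 remain).
March has 31 days (288 − 31 = 257 remain).
April has 30 days (257 − 30 = 227 remain).
May has 31 days (227 − 31 = 196 remain).
June has 30 days (196 − 30 = 166 remain).
July has 31 days (166 − 31 = 135 remain).
August has 31 days (135 − 31 = 104 remain).
September has 30 days (104 − 30 = 74 remain).
October has 31 days (74 − 31 = 43 remain).
November has 30 days (43 − 30 = 13 remain).
13 into December → December 13.

December 13, 2033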